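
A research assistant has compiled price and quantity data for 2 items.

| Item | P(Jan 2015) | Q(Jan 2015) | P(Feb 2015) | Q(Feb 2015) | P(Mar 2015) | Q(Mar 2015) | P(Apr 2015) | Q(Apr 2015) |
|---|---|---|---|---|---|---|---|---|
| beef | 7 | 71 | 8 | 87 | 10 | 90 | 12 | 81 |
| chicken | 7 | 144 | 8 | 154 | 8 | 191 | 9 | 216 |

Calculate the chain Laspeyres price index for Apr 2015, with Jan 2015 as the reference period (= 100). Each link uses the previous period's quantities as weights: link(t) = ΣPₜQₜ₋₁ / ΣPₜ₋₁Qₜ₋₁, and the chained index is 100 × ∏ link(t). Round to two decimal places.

Link Jan 2015→Feb 2015:
ΣP(Feb 2015)Q(Jan 2015) = 8×71 + 8×144 = 568 + 1152 = 1720
ΣP(Jan 2015)Q(Jan 2015) = 7×71 + 7×144 = 497 + 1008 = 1505
link = 1720/1505 = 1.142857
Link Feb 2015→Mar 2015:
ΣP(Mar 2015)Q(Feb 2015) = 10×87 + 8×154 = 870 + 1232 = 2102
ΣP(Feb 2015)Q(Feb 2015) = 8×87 + 8×154 = 696 + 1232 = 1928
link = 2102/1928 = 1.090249
Link Mar 2015→Apr 2015:
ΣP(Apr 2015)Q(Mar 2015) = 12×90 + 9×191 = 1080 + 1719 = 2799
ΣP(Mar 2015)Q(Mar 2015) = 10×90 + 8×191 = 900 + 1528 = 2428
link = 2799/2428 = 1.152801
Chained index = 100 × 1.142857 × 1.090249 × 1.152801 = 143.6388

143.64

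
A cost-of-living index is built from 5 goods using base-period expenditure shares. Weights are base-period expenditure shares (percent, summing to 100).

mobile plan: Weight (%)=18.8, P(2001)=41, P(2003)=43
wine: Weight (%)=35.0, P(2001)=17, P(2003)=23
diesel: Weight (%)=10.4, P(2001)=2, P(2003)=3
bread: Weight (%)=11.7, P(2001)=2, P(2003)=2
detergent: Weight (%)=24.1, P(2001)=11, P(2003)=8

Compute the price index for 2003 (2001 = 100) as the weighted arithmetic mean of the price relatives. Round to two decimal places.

111.90

mobile plan: 18.8 × (43/41) = 18.8 × 1.048780 = 19.7171
wine: 35.0 × (23/17) = 35.0 × 1.352941 = 47.3529
diesel: 10.4 × (3/2) = 10.4 × 1.500000 = 15.6000
bread: 11.7 × (2/2) = 11.7 × 1.000000 = 11.7000
detergent: 24.1 × (8/11) = 24.1 × 0.727273 = 17.5273
Index = Σ wᵢ·(p₁ᵢ/p₀ᵢ) = 19.7171 + 47.3529 + 15.6000 + 11.7000 + 17.5273 = 111.8973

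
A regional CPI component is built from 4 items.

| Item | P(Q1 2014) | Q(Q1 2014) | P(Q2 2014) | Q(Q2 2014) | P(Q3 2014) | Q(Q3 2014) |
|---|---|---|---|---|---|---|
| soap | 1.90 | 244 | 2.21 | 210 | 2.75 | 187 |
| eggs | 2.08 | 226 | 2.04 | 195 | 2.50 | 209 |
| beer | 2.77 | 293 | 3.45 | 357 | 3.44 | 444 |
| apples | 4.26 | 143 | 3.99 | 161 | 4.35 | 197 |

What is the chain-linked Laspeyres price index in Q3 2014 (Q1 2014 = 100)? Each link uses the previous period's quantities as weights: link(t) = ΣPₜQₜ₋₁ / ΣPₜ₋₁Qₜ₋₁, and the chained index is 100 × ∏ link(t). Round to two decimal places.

119.97

Link Q1 2014→Q2 2014:
ΣP(Q2 2014)Q(Q1 2014) = 2.21×244 + 2.04×226 + 3.45×293 + 3.99×143 = 539.24 + 461.04 + 1010.85 + 570.57 = 2581.7
ΣP(Q1 2014)Q(Q1 2014) = 1.90×244 + 2.08×226 + 2.77×293 + 4.26×143 = 463.6 + 470.08 + 811.61 + 609.18 = 2354.47
link = 2581.7/2354.47 = 1.096510
Link Q2 2014→Q3 2014:
ΣP(Q3 2014)Q(Q2 2014) = 2.75×210 + 2.50×195 + 3.44×357 + 4.35×161 = 577.5 + 487.5 + 1228.08 + 700.35 = 2993.43
ΣP(Q2 2014)Q(Q2 2014) = 2.21×210 + 2.04×195 + 3.45×357 + 3.99×161 = 464.1 + 397.8 + 1231.65 + 642.39 = 2735.94
link = 2993.43/2735.94 = 1.094114
Chained index = 100 × 1.096510 × 1.094114 = 119.9707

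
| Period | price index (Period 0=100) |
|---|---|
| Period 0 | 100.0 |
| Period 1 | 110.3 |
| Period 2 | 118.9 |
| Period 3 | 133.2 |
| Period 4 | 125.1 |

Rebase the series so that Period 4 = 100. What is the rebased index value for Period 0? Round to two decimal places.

Rebased(Period 0) = 100.0 / 125.1 × 100 = 79.9361

79.94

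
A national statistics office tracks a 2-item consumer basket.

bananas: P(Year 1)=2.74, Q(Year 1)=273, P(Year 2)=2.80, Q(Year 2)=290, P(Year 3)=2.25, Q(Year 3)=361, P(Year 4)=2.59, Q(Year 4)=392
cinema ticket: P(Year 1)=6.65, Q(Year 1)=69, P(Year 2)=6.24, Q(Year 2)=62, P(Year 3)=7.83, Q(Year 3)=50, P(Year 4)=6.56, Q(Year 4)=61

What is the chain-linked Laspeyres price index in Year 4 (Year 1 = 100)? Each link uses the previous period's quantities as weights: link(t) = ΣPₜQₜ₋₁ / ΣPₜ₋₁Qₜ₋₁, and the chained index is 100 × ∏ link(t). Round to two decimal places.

Link Year 1→Year 2:
ΣP(Year 2)Q(Year 1) = 2.80×273 + 6.24×69 = 764.4 + 430.56 = 1194.96
ΣP(Year 1)Q(Year 1) = 2.74×273 + 6.65×69 = 748.02 + 458.85 = 1206.87
link = 1194.96/1206.87 = 0.990131
Link Year 2→Year 3:
ΣP(Year 3)Q(Year 2) = 2.25×290 + 7.83×62 = 652.5 + 485.46 = 1137.96
ΣP(Year 2)Q(Year 2) = 2.80×290 + 6.24×62 = 812 + 386.88 = 1198.88
link = 1137.96/1198.88 = 0.949186
Link Year 3→Year 4:
ΣP(Year 4)Q(Year 3) = 2.59×361 + 6.56×50 = 934.99 + 328 = 1262.99
ΣP(Year 3)Q(Year 3) = 2.25×361 + 7.83×50 = 812.25 + 391.5 = 1203.75
link = 1262.99/1203.75 = 1.049213
Chained index = 100 × 0.990131 × 0.949186 × 1.049213 = 98.6070

98.61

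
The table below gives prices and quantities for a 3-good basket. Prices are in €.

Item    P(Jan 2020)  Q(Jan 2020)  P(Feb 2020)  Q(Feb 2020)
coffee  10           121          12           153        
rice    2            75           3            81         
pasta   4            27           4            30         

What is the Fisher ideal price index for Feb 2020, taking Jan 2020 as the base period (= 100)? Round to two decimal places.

Laspeyres component (base-period weights):
ΣP(Feb 2020)Q(Jan 2020) = 12×121 + 3×75 + 4×27 = 1452 + 225 + 108 = 1785
ΣP(Jan 2020)Q(Jan 2020) = 10×121 + 2×75 + 4×27 = 1210 + 150 + 108 = 1468
L = 1785 / 1468 × 100 = 121.5940
Paasche component (current-period weights):
ΣP(Feb 2020)Q(Feb 2020) = 12×153 + 3×81 + 4×30 = 1836 + 243 + 120 = 2199
ΣP(Jan 2020)Q(Feb 2020) = 10×153 + 2×81 + 4×30 = 1530 + 162 + 120 = 1812
P = 2199 / 1812 × 100 = 121.3576
Fisher = √(L × P) = √(121.5940 × 121.3576) = 121.4758

121.48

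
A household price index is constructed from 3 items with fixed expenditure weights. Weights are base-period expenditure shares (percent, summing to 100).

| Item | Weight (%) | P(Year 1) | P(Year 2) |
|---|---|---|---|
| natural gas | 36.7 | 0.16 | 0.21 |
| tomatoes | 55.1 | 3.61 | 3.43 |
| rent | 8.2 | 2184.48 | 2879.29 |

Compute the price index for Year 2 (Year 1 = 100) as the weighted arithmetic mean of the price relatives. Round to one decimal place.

111.3

natural gas: 36.7 × (0.21/0.16) = 36.7 × 1.312500 = 48.1688
tomatoes: 55.1 × (3.43/3.61) = 55.1 × 0.950139 = 52.3526
rent: 8.2 × (2879.29/2184.48) = 8.2 × 1.318067 = 10.8081
Index = Σ wᵢ·(p₁ᵢ/p₀ᵢ) = 48.1688 + 52.3526 + 10.8081 = 111.3295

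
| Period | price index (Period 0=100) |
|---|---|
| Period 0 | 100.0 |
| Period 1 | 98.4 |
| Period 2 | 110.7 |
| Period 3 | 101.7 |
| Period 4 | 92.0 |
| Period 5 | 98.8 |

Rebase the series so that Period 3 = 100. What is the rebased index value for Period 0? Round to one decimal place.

Rebased(Period 0) = 100.0 / 101.7 × 100 = 98.3284

98.3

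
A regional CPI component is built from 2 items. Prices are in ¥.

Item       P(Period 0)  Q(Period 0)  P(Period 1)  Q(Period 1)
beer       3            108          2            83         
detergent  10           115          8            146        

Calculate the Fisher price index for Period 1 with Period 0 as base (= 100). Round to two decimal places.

77.56

Laspeyres component (base-period weights):
ΣP(Period 1)Q(Period 0) = 2×108 + 8×115 = 216 + 920 = 1136
ΣP(Period 0)Q(Period 0) = 3×108 + 10×115 = 324 + 1150 = 1474
L = 1136 / 1474 × 100 = 77.0692
Paasche component (current-period weights):
ΣP(Period 1)Q(Period 1) = 2×83 + 8×146 = 166 + 1168 = 1334
ΣP(Period 0)Q(Period 1) = 3×83 + 10×146 = 249 + 1460 = 1709
P = 1334 / 1709 × 100 = 78.0573
Fisher = √(L × P) = √(77.0692 × 78.0573) = 77.5617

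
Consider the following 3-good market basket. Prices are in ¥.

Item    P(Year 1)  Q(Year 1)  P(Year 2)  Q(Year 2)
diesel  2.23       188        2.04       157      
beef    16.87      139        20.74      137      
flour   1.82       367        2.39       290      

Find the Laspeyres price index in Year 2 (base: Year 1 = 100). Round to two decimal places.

120.73

Laspeyres price index uses base-period quantities as weights.
ΣP(Year 2)·Q(Year 1) = 2.04×188 + 20.74×139 + 2.39×367 = 383.52 + 2882.86 + 877.13 = 4143.51
ΣP(Year 1)·Q(Year 1) = 2.23×188 + 16.87×139 + 1.82×367 = 419.24 + 2344.93 + 667.94 = 3432.11
Index = 4143.51 / 3432.11 × 100 = 120.7278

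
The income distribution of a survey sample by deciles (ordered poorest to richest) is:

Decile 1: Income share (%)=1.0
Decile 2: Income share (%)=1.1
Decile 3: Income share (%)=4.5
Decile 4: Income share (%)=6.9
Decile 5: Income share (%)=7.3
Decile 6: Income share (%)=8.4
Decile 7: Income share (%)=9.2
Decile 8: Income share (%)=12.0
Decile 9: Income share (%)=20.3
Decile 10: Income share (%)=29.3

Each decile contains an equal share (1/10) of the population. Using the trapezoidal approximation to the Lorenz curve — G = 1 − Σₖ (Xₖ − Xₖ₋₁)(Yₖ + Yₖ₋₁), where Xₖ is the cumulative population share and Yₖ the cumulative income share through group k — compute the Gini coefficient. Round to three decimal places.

Cumulative income shares Yₖ: 0.0100, 0.0210, 0.0660, 0.1350, 0.2080, 0.2920, 0.3840, 0.5040, 0.7070, 1.0000
Σ (Xₖ−Xₖ₋₁)(Yₖ+Yₖ₋₁) = (1/10)(0.0100+0.0000) + (1/10)(0.0210+0.0100) + (1/10)(0.0660+0.0210) + (1/10)(0.1350+0.0660) + (1/10)(0.2080+0.1350) + (1/10)(0.2920+0.2080) + (1/10)(0.3840+0.2920) + (1/10)(0.5040+0.3840) + (1/10)(0.7070+0.5040) + (1/10)(1.0000+0.7070)
  = 0.0010 + 0.0031 + 0.0087 + 0.0201 + 0.0343 + 0.0500 + 0.0676 + 0.0888 + 0.1211 + 0.1707 = 0.5654
G = 1 − 0.5654 = 0.4346

0.435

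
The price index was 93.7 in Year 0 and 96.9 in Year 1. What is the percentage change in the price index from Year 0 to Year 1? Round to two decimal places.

3.42%

Change = (96.9 − 93.7) / 93.7 × 100
       = 3.2 / 93.7 × 100 = 3.4152%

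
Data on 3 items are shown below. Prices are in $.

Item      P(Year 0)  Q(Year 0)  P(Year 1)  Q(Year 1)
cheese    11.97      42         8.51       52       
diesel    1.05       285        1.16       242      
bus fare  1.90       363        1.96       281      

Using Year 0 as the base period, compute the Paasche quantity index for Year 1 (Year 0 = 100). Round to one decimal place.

Paasche quantity index uses current-period prices as weights.
ΣP(Year 1)·Q(Year 1) = 8.51×52 + 1.16×242 + 1.96×281 = 442.52 + 280.72 + 550.76 = 1274
ΣP(Year 1)·Q(Year 0) = 8.51×42 + 1.16×285 + 1.96×363 = 357.42 + 330.6 + 711.48 = 1399.5
Index = 1274 / 1399.5 × 100 = 91.0325

91.0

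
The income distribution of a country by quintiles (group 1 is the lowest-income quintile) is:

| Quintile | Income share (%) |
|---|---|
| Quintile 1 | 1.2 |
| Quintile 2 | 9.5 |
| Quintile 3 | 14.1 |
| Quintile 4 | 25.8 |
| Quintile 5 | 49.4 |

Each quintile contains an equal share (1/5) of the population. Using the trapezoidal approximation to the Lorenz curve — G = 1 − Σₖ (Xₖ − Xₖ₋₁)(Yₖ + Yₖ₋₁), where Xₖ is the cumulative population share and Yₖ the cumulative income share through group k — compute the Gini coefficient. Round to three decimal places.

0.451

Cumulative income shares Yₖ: 0.0120, 0.1070, 0.2480, 0.5060, 1.0000
Σ (Xₖ−Xₖ₋₁)(Yₖ+Yₖ₋₁) = (1/5)(0.0120+0.0000) + (1/5)(0.1070+0.0120) + (1/5)(0.2480+0.1070) + (1/5)(0.5060+0.2480) + (1/5)(1.0000+0.5060)
  = 0.0024 + 0.0238 + 0.0710 + 0.1508 + 0.3012 = 0.5492
G = 1 − 0.5492 = 0.4508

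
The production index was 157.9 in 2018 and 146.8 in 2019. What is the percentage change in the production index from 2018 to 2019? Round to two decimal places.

-7.03%

Change = (146.8 − 157.9) / 157.9 × 100
       = -11.1 / 157.9 × 100 = -7.0298%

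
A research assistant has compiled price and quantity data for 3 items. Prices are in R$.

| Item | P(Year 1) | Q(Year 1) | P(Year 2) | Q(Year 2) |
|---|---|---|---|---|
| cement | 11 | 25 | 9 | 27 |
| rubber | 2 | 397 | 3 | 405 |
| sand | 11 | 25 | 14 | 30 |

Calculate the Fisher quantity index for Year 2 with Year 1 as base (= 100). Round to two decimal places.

106.63

Laspeyres component (base-period weights):
ΣP(Year 1)Q(Year 2) = 11×27 + 2×405 + 11×30 = 297 + 810 + 330 = 1437
ΣP(Year 1)Q(Year 1) = 11×25 + 2×397 + 11×25 = 275 + 794 + 275 = 1344
L = 1437 / 1344 × 100 = 106.9196
Paasche component (current-period weights):
ΣP(Year 2)Q(Year 2) = 9×27 + 3×405 + 14×30 = 243 + 1215 + 420 = 1878
ΣP(Year 2)Q(Year 1) = 9×25 + 3×397 + 14×25 = 225 + 1191 + 350 = 1766
P = 1878 / 1766 × 100 = 106.3420
Fisher = √(L × P) = √(106.9196 × 106.3420) = 106.6304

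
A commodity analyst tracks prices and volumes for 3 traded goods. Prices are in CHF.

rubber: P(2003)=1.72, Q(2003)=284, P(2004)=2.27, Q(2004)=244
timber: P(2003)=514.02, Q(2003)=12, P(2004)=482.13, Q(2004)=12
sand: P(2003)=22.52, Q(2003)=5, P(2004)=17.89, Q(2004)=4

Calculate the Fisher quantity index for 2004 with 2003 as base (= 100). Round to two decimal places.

Laspeyres component (base-period weights):
ΣP(2003)Q(2004) = 1.72×244 + 514.02×12 + 22.52×4 = 419.68 + 6168.24 + 90.08 = 6678
ΣP(2003)Q(2003) = 1.72×284 + 514.02×12 + 22.52×5 = 488.48 + 6168.24 + 112.6 = 6769.32
L = 6678 / 6769.32 × 100 = 98.6510
Paasche component (current-period weights):
ΣP(2004)Q(2004) = 2.27×244 + 482.13×12 + 17.89×4 = 553.88 + 5785.56 + 71.56 = 6411
ΣP(2004)Q(2003) = 2.27×284 + 482.13×12 + 17.89×5 = 644.68 + 5785.56 + 89.45 = 6519.69
P = 6411 / 6519.69 × 100 = 98.3329
Fisher = √(L × P) = √(98.6510 × 98.3329) = 98.4918

98.49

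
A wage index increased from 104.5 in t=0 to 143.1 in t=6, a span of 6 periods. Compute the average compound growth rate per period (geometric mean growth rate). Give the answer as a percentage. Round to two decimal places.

5.38%

Growth factor = (143.1/104.5)^(1/6) = (1.369378)^(1/6) = 1.053790
Growth rate = 1.053790 − 1 = 0.053790 = 5.3790%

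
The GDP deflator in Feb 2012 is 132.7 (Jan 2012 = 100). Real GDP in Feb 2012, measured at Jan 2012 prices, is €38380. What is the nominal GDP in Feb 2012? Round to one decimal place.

50930.3

Nominal = Real × (Index/100) = 38380 × (132.7/100)
        = 38380 × 1.327 = 50930.2600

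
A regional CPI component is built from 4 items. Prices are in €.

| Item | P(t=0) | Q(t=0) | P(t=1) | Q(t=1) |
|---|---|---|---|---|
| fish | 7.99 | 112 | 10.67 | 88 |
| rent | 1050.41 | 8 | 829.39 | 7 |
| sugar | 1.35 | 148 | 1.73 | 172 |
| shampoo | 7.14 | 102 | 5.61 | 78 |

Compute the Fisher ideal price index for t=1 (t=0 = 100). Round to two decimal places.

Laspeyres component (base-period weights):
ΣP(t=1)Q(t=0) = 10.67×112 + 829.39×8 + 1.73×148 + 5.61×102 = 1195.04 + 6635.12 + 256.04 + 572.22 = 8658.42
ΣP(t=0)Q(t=0) = 7.99×112 + 1050.41×8 + 1.35×148 + 7.14×102 = 894.88 + 8403.28 + 199.8 + 728.28 = 10226.24
L = 8658.42 / 10226.24 × 100 = 84.6687
Paasche component (current-period weights):
ΣP(t=1)Q(t=1) = 10.67×88 + 829.39×7 + 1.73×172 + 5.61×78 = 938.96 + 5805.73 + 297.56 + 437.58 = 7479.83
ΣP(t=0)Q(t=1) = 7.99×88 + 1050.41×7 + 1.35×172 + 7.14×78 = 703.12 + 7352.87 + 232.2 + 556.92 = 8845.11
P = 7479.83 / 8845.11 × 100 = 84.5646
Fisher = √(L × P) = √(84.6687 × 84.5646) = 84.6166

84.62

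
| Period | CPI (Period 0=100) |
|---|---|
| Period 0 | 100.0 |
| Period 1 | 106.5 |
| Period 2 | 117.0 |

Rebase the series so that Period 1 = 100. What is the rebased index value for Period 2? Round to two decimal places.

Rebased(Period 2) = 117.0 / 106.5 × 100 = 109.8592

109.86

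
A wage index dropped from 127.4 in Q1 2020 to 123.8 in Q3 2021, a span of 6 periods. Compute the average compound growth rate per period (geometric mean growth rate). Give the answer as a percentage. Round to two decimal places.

-0.48%

Growth factor = (123.8/127.4)^(1/6) = (0.971743)^(1/6) = 0.995234
Growth rate = 0.995234 − 1 = -0.004766 = -0.4766%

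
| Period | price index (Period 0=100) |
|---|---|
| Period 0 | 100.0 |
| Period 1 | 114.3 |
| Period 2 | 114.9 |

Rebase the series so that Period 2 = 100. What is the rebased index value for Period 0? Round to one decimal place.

Rebased(Period 0) = 100.0 / 114.9 × 100 = 87.0322

87.0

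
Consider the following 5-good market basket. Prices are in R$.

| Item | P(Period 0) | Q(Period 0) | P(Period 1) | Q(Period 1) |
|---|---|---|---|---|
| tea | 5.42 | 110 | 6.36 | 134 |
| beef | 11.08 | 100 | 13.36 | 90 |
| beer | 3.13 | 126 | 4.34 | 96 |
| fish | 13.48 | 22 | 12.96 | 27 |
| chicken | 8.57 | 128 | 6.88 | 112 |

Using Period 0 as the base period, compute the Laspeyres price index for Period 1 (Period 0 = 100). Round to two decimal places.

107.33

Laspeyres price index uses base-period quantities as weights.
ΣP(Period 1)·Q(Period 0) = 6.36×110 + 13.36×100 + 4.34×126 + 12.96×22 + 6.88×128 = 699.6 + 1336 + 546.84 + 285.12 + 880.64 = 3748.2
ΣP(Period 0)·Q(Period 0) = 5.42×110 + 11.08×100 + 3.13×126 + 13.48×22 + 8.57×128 = 596.2 + 1108 + 394.38 + 296.56 + 1096.96 = 3492.1
Index = 3748.2 / 3492.1 × 100 = 107.3337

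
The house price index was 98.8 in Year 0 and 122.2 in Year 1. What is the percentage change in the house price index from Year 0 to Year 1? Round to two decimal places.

23.68%

Change = (122.2 − 98.8) / 98.8 × 100
       = 23.4 / 98.8 × 100 = 23.6842%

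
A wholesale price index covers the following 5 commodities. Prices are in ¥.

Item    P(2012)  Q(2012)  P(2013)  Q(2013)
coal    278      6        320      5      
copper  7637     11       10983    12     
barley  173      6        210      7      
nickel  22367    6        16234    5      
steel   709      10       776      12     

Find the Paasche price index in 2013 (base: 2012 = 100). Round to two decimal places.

Paasche price index uses current-period quantities as weights.
ΣP(2013)·Q(2013) = 320×5 + 10983×12 + 210×7 + 16234×5 + 776×12 = 1600 + 131796 + 1470 + 81170 + 9312 = 225348
ΣP(2012)·Q(2013) = 278×5 + 7637×12 + 173×7 + 22367×5 + 709×12 = 1390 + 91644 + 1211 + 111835 + 8508 = 214588
Index = 225348 / 214588 × 100 = 105.0143

105.01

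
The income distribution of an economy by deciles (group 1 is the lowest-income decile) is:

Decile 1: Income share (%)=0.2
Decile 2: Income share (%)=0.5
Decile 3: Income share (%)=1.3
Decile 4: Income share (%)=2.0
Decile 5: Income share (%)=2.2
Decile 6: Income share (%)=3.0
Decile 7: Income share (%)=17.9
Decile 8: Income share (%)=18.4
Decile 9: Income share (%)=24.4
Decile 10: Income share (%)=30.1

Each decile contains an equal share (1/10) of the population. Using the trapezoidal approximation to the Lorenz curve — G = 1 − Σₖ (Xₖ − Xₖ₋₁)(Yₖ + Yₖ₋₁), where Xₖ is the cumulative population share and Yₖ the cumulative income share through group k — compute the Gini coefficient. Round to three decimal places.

0.570

Cumulative income shares Yₖ: 0.0020, 0.0070, 0.0200, 0.0400, 0.0620, 0.0920, 0.2710, 0.4550, 0.6990, 1.0000
Σ (Xₖ−Xₖ₋₁)(Yₖ+Yₖ₋₁) = (1/10)(0.0020+0.0000) + (1/10)(0.0070+0.0020) + (1/10)(0.0200+0.0070) + (1/10)(0.0400+0.0200) + (1/10)(0.0620+0.0400) + (1/10)(0.0920+0.0620) + (1/10)(0.2710+0.0920) + (1/10)(0.4550+0.2710) + (1/10)(0.6990+0.4550) + (1/10)(1.0000+0.6990)
  = 0.0002 + 0.0009 + 0.0027 + 0.0060 + 0.0102 + 0.0154 + 0.0363 + 0.0726 + 0.1154 + 0.1699 = 0.4296
G = 1 − 0.4296 = 0.5704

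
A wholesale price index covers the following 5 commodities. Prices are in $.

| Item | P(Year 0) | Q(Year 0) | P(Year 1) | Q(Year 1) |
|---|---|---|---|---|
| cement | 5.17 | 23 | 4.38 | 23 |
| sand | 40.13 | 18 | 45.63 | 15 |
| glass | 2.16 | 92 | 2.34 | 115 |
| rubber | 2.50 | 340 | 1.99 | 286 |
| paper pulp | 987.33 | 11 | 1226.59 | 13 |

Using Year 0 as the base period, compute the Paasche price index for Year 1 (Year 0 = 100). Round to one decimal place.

121.0

Paasche price index uses current-period quantities as weights.
ΣP(Year 1)·Q(Year 1) = 4.38×23 + 45.63×15 + 2.34×115 + 1.99×286 + 1226.59×13 = 100.74 + 684.45 + 269.1 + 569.14 + 15945.67 = 17569.1
ΣP(Year 0)·Q(Year 1) = 5.17×23 + 40.13×15 + 2.16×115 + 2.50×286 + 987.33×13 = 118.91 + 601.95 + 248.4 + 715 + 12835.29 = 14519.55
Index = 17569.1 / 14519.55 × 100 = 121.0031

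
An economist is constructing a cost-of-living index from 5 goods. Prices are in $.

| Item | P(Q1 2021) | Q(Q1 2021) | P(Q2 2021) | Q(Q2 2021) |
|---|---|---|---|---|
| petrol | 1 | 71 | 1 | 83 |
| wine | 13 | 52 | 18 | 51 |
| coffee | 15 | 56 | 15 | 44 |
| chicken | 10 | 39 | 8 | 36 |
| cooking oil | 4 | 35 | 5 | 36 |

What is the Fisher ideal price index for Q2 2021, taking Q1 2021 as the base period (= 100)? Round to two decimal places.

110.86

Laspeyres component (base-period weights):
ΣP(Q2 2021)Q(Q1 2021) = 1×71 + 18×52 + 15×56 + 8×39 + 5×35 = 71 + 936 + 840 + 312 + 175 = 2334
ΣP(Q1 2021)Q(Q1 2021) = 1×71 + 13×52 + 15×56 + 10×39 + 4×35 = 71 + 676 + 840 + 390 + 140 = 2117
L = 2334 / 2117 × 100 = 110.2504
Paasche component (current-period weights):
ΣP(Q2 2021)Q(Q2 2021) = 1×83 + 18×51 + 15×44 + 8×36 + 5×36 = 83 + 918 + 660 + 288 + 180 = 2129
ΣP(Q1 2021)Q(Q2 2021) = 1×83 + 13×51 + 15×44 + 10×36 + 4×36 = 83 + 663 + 660 + 360 + 144 = 1910
P = 2129 / 1910 × 100 = 111.4660
Fisher = √(L × P) = √(110.2504 × 111.4660) = 110.8565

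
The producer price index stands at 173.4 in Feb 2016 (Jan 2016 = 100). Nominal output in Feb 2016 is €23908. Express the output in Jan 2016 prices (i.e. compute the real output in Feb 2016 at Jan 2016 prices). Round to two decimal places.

13787.77

Real = Nominal ÷ (Index/100) = 23908 ÷ (173.4/100)
     = 23908 ÷ 1.734 = 13787.7739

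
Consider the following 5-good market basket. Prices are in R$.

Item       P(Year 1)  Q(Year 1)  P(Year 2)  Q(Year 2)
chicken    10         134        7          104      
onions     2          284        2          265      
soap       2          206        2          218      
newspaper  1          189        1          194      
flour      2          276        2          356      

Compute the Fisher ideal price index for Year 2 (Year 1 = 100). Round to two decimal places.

88.07

Laspeyres component (base-period weights):
ΣP(Year 2)Q(Year 1) = 7×134 + 2×284 + 2×206 + 1×189 + 2×276 = 938 + 568 + 412 + 189 + 552 = 2659
ΣP(Year 1)Q(Year 1) = 10×134 + 2×284 + 2×206 + 1×189 + 2×276 = 1340 + 568 + 412 + 189 + 552 = 3061
L = 2659 / 3061 × 100 = 86.8670
Paasche component (current-period weights):
ΣP(Year 2)Q(Year 2) = 7×104 + 2×265 + 2×218 + 1×194 + 2×356 = 728 + 530 + 436 + 194 + 712 = 2600
ΣP(Year 1)Q(Year 2) = 10×104 + 2×265 + 2×218 + 1×194 + 2×356 = 1040 + 530 + 436 + 194 + 712 = 2912
P = 2600 / 2912 × 100 = 89.2857
Fisher = √(L × P) = √(86.8670 × 89.2857) = 88.0681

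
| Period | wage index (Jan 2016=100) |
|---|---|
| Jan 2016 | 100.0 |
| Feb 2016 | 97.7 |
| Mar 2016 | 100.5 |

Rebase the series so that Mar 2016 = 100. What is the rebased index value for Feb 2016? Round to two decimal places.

97.21

Rebased(Feb 2016) = 97.7 / 100.5 × 100 = 97.2139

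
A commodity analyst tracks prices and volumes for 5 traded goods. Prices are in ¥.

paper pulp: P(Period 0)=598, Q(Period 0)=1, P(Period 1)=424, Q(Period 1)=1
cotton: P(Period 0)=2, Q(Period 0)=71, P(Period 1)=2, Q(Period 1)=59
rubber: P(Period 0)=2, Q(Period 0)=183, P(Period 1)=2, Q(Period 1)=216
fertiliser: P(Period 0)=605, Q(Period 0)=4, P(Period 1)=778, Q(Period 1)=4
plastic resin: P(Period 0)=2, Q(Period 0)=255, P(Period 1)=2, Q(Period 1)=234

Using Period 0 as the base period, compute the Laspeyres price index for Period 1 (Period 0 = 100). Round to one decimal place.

112.8

Laspeyres price index uses base-period quantities as weights.
ΣP(Period 1)·Q(Period 0) = 424×1 + 2×71 + 2×183 + 778×4 + 2×255 = 424 + 142 + 366 + 3112 + 510 = 4554
ΣP(Period 0)·Q(Period 0) = 598×1 + 2×71 + 2×183 + 605×4 + 2×255 = 598 + 142 + 366 + 2420 + 510 = 4036
Index = 4554 / 4036 × 100 = 112.8345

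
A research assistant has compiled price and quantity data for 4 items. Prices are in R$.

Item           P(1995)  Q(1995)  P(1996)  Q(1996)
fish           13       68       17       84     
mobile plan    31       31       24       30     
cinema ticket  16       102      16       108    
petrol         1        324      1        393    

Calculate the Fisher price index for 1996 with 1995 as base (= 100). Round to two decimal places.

Laspeyres component (base-period weights):
ΣP(1996)Q(1995) = 17×68 + 24×31 + 16×102 + 1×324 = 1156 + 744 + 1632 + 324 = 3856
ΣP(1995)Q(1995) = 13×68 + 31×31 + 16×102 + 1×324 = 884 + 961 + 1632 + 324 = 3801
L = 3856 / 3801 × 100 = 101.4470
Paasche component (current-period weights):
ΣP(1996)Q(1996) = 17×84 + 24×30 + 16×108 + 1×393 = 1428 + 720 + 1728 + 393 = 4269
ΣP(1995)Q(1996) = 13×84 + 31×30 + 16×108 + 1×393 = 1092 + 930 + 1728 + 393 = 4143
P = 4269 / 4143 × 100 = 103.0413
Fisher = √(L × P) = √(101.4470 × 103.0413) = 102.2410

102.24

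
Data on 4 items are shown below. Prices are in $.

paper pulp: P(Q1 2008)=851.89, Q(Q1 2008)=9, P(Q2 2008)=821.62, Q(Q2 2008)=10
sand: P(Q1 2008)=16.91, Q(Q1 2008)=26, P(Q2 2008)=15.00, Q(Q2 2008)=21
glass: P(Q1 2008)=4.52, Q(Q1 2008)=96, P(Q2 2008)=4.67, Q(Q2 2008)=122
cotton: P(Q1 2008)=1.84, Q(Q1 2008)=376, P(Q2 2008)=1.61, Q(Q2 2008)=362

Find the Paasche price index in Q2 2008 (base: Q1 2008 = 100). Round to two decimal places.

Paasche price index uses current-period quantities as weights.
ΣP(Q2 2008)·Q(Q2 2008) = 821.62×10 + 15.00×21 + 4.67×122 + 1.61×362 = 8216.2 + 315 + 569.74 + 582.82 = 9683.76
ΣP(Q1 2008)·Q(Q2 2008) = 851.89×10 + 16.91×21 + 4.52×122 + 1.84×362 = 8518.9 + 355.11 + 551.44 + 666.08 = 10091.53
Index = 9683.76 / 10091.53 × 100 = 95.9593

95.96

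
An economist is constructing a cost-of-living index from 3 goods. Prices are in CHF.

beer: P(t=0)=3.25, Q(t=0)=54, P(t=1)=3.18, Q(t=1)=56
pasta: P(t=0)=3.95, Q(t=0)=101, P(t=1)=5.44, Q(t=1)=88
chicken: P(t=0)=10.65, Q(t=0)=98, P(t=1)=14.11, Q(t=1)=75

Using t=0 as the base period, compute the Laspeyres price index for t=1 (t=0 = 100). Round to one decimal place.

Laspeyres price index uses base-period quantities as weights.
ΣP(t=1)·Q(t=0) = 3.18×54 + 5.44×101 + 14.11×98 = 171.72 + 549.44 + 1382.78 = 2103.94
ΣP(t=0)·Q(t=0) = 3.25×54 + 3.95×101 + 10.65×98 = 175.5 + 398.95 + 1043.7 = 1618.15
Index = 2103.94 / 1618.15 × 100 = 130.0213

130.0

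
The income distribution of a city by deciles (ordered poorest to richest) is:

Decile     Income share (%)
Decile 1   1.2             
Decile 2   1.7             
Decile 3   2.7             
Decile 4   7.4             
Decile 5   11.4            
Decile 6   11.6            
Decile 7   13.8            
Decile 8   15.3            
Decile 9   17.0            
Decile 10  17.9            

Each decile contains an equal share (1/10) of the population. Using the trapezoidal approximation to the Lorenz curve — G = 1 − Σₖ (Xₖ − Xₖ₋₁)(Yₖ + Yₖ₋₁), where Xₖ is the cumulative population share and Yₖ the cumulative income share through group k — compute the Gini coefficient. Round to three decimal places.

Cumulative income shares Yₖ: 0.0120, 0.0290, 0.0560, 0.1300, 0.2440, 0.3600, 0.4980, 0.6510, 0.8210, 1.0000
Σ (Xₖ−Xₖ₋₁)(Yₖ+Yₖ₋₁) = (1/10)(0.0120+0.0000) + (1/10)(0.0290+0.0120) + (1/10)(0.0560+0.0290) + (1/10)(0.1300+0.0560) + (1/10)(0.2440+0.1300) + (1/10)(0.3600+0.2440) + (1/10)(0.4980+0.3600) + (1/10)(0.6510+0.4980) + (1/10)(0.8210+0.6510) + (1/10)(1.0000+0.8210)
  = 0.0012 + 0.0041 + 0.0085 + 0.0186 + 0.0374 + 0.0604 + 0.0858 + 0.1149 + 0.1472 + 0.1821 = 0.6602
G = 1 − 0.6602 = 0.3398

0.340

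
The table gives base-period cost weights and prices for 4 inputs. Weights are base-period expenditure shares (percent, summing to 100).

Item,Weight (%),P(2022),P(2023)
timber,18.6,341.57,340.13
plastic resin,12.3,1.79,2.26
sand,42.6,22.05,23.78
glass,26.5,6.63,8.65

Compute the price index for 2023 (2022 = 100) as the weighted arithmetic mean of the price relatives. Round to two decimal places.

timber: 18.6 × (340.13/341.57) = 18.6 × 0.995784 = 18.5216
plastic resin: 12.3 × (2.26/1.79) = 12.3 × 1.262570 = 15.5296
sand: 42.6 × (23.78/22.05) = 42.6 × 1.078458 = 45.9423
glass: 26.5 × (8.65/6.63) = 26.5 × 1.304676 = 34.5739
Index = Σ wᵢ·(p₁ᵢ/p₀ᵢ) = 18.5216 + 15.5296 + 45.9423 + 34.5739 = 114.5674

114.57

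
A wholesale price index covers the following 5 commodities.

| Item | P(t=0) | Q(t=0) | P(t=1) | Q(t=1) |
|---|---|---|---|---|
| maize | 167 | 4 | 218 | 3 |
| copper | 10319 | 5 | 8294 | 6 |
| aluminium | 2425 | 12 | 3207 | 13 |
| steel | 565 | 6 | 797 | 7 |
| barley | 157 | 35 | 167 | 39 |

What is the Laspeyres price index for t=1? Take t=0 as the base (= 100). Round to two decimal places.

101.34

Laspeyres price index uses base-period quantities as weights.
ΣP(t=1)·Q(t=0) = 218×4 + 8294×5 + 3207×12 + 797×6 + 167×35 = 872 + 41470 + 38484 + 4782 + 5845 = 91453
ΣP(t=0)·Q(t=0) = 167×4 + 10319×5 + 2425×12 + 565×6 + 157×35 = 668 + 51595 + 29100 + 3390 + 5495 = 90248
Index = 91453 / 90248 × 100 = 101.3352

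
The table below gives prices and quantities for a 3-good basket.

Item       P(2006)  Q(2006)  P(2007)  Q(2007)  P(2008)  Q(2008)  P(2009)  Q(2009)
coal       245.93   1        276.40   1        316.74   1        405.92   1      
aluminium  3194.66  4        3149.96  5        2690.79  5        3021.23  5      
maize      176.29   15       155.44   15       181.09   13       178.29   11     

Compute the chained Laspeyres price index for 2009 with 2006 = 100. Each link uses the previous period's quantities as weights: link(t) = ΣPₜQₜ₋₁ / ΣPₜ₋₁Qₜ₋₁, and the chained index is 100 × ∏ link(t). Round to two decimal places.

96.38

Link 2006→2007:
ΣP(2007)Q(2006) = 276.40×1 + 3149.96×4 + 155.44×15 = 276.4 + 12599.84 + 2331.6 = 15207.84
ΣP(2006)Q(2006) = 245.93×1 + 3194.66×4 + 176.29×15 = 245.93 + 12778.64 + 2644.35 = 15668.92
link = 15207.84/15668.92 = 0.970574
Link 2007→2008:
ΣP(2008)Q(2007) = 316.74×1 + 2690.79×5 + 181.09×15 = 316.74 + 13453.95 + 2716.35 = 16487.04
ΣP(2007)Q(2007) = 276.40×1 + 3149.96×5 + 155.44×15 = 276.4 + 15749.8 + 2331.6 = 18357.8
link = 16487.04/18357.8 = 0.898095
Link 2008→2009:
ΣP(2009)Q(2008) = 405.92×1 + 3021.23×5 + 178.29×13 = 405.92 + 15106.15 + 2317.77 = 17829.84
ΣP(2008)Q(2008) = 316.74×1 + 2690.79×5 + 181.09×13 = 316.74 + 13453.95 + 2354.17 = 16124.86
link = 17829.84/16124.86 = 1.105736
Chained index = 100 × 0.970574 × 0.898095 × 1.105736 = 96.3834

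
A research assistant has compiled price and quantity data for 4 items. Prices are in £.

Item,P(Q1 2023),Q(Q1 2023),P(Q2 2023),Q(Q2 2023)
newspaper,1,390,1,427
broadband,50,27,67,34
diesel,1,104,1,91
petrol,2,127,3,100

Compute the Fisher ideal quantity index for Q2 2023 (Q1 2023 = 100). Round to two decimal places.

Laspeyres component (base-period weights):
ΣP(Q1 2023)Q(Q2 2023) = 1×427 + 50×34 + 1×91 + 2×100 = 427 + 1700 + 91 + 200 = 2418
ΣP(Q1 2023)Q(Q1 2023) = 1×390 + 50×27 + 1×104 + 2×127 = 390 + 1350 + 104 + 254 = 2098
L = 2418 / 2098 × 100 = 115.2526
Paasche component (current-period weights):
ΣP(Q2 2023)Q(Q2 2023) = 1×427 + 67×34 + 1×91 + 3×100 = 427 + 2278 + 91 + 300 = 3096
ΣP(Q2 2023)Q(Q1 2023) = 1×390 + 67×27 + 1×104 + 3×127 = 390 + 1809 + 104 + 381 = 2684
P = 3096 / 2684 × 100 = 115.3502
Fisher = √(L × P) = √(115.2526 × 115.3502) = 115.3014

115.30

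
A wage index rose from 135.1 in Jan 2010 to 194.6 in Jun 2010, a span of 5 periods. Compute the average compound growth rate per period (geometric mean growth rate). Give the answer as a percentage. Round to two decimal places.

7.57%

Growth factor = (194.6/135.1)^(1/5) = (1.440415)^(1/5) = 1.075716
Growth rate = 1.075716 − 1 = 0.075716 = 7.5716%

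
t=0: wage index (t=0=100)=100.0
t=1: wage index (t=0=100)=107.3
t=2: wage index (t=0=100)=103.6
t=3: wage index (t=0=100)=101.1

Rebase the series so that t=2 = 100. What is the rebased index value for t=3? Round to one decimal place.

Rebased(t=3) = 101.1 / 103.6 × 100 = 97.5869

97.6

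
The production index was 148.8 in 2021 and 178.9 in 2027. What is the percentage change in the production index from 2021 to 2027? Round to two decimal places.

20.23%

Change = (178.9 − 148.8) / 148.8 × 100
       = 30.1 / 148.8 × 100 = 20.2285%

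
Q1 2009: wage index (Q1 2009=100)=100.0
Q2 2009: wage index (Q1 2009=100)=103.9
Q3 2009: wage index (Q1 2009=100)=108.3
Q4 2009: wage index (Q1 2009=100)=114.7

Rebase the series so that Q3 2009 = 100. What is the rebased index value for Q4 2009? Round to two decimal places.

Rebased(Q4 2009) = 114.7 / 108.3 × 100 = 105.9095

105.91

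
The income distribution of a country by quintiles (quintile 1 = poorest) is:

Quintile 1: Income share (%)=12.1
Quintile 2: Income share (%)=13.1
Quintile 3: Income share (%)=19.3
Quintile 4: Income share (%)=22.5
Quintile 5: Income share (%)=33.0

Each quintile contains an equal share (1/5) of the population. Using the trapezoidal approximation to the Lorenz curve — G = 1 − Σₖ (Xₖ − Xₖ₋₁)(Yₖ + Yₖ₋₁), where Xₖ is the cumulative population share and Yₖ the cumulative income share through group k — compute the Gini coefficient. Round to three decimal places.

Cumulative income shares Yₖ: 0.1210, 0.2520, 0.4450, 0.6700, 1.0000
Σ (Xₖ−Xₖ₋₁)(Yₖ+Yₖ₋₁) = (1/5)(0.1210+0.0000) + (1/5)(0.2520+0.1210) + (1/5)(0.4450+0.2520) + (1/5)(0.6700+0.4450) + (1/5)(1.0000+0.6700)
  = 0.0242 + 0.0746 + 0.1394 + 0.2230 + 0.3340 = 0.7952
G = 1 − 0.7952 = 0.2048

0.205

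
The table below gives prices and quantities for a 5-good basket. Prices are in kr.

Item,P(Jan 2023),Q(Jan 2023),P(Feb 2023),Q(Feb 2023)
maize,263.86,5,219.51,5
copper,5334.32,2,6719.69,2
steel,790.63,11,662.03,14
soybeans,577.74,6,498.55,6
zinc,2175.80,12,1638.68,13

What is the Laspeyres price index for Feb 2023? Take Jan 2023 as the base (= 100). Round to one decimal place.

88.5

Laspeyres price index uses base-period quantities as weights.
ΣP(Feb 2023)·Q(Jan 2023) = 219.51×5 + 6719.69×2 + 662.03×11 + 498.55×6 + 1638.68×12 = 1097.55 + 13439.38 + 7282.33 + 2991.3 + 19664.16 = 44474.72
ΣP(Jan 2023)·Q(Jan 2023) = 263.86×5 + 5334.32×2 + 790.63×11 + 577.74×6 + 2175.80×12 = 1319.3 + 10668.64 + 8696.93 + 3466.44 + 26109.6 = 50260.91
Index = 44474.72 / 50260.91 × 100 = 88.4877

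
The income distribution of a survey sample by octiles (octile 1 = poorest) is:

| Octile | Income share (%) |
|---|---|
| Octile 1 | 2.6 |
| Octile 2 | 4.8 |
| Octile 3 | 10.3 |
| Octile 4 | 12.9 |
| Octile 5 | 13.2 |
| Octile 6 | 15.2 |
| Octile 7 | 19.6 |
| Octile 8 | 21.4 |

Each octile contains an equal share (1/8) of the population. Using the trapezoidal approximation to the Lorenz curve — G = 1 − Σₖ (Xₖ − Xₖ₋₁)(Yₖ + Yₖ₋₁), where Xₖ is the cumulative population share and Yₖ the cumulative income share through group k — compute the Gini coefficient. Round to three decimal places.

0.276

Cumulative income shares Yₖ: 0.0260, 0.0740, 0.1770, 0.3060, 0.4380, 0.5900, 0.7860, 1.0000
Σ (Xₖ−Xₖ₋₁)(Yₖ+Yₖ₋₁) = (1/8)(0.0260+0.0000) + (1/8)(0.0740+0.0260) + (1/8)(0.1770+0.0740) + (1/8)(0.3060+0.1770) + (1/8)(0.4380+0.3060) + (1/8)(0.5900+0.4380) + (1/8)(0.7860+0.5900) + (1/8)(1.0000+0.7860)
  = 0.0033 + 0.0125 + 0.0314 + 0.0604 + 0.0930 + 0.1285 + 0.1720 + 0.2233 = 0.7243
G = 1 − 0.7243 = 0.2757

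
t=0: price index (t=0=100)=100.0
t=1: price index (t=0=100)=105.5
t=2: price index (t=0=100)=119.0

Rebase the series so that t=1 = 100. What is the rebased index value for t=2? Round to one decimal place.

112.8

Rebased(t=2) = 119.0 / 105.5 × 100 = 112.7962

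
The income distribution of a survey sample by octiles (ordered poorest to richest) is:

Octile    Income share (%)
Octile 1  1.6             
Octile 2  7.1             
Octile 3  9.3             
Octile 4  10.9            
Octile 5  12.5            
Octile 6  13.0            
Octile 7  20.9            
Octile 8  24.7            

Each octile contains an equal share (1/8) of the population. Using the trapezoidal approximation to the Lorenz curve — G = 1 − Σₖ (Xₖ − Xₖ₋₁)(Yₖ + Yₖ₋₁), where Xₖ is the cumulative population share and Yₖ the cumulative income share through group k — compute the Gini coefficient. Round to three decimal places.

Cumulative income shares Yₖ: 0.0160, 0.0870, 0.1800, 0.2890, 0.4140, 0.5440, 0.7530, 1.0000
Σ (Xₖ−Xₖ₋₁)(Yₖ+Yₖ₋₁) = (1/8)(0.0160+0.0000) + (1/8)(0.0870+0.0160) + (1/8)(0.1800+0.0870) + (1/8)(0.2890+0.1800) + (1/8)(0.4140+0.2890) + (1/8)(0.5440+0.4140) + (1/8)(0.7530+0.5440) + (1/8)(1.0000+0.7530)
  = 0.0020 + 0.0129 + 0.0334 + 0.0586 + 0.0879 + 0.1197 + 0.1621 + 0.2191 = 0.6957
G = 1 − 0.6957 = 0.3043

0.304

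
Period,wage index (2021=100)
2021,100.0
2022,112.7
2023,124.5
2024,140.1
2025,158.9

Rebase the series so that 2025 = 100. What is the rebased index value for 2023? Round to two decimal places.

78.35

Rebased(2023) = 124.5 / 158.9 × 100 = 78.3512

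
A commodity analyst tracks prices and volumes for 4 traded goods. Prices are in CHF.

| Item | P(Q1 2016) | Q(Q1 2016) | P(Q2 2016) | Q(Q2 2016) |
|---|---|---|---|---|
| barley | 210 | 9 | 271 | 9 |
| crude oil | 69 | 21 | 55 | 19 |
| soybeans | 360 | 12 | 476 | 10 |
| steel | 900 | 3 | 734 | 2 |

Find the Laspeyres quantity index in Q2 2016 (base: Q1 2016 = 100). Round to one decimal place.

83.0

Laspeyres quantity index uses base-period prices as weights.
ΣP(Q1 2016)·Q(Q2 2016) = 210×9 + 69×19 + 360×10 + 900×2 = 1890 + 1311 + 3600 + 1800 = 8601
ΣP(Q1 2016)·Q(Q1 2016) = 210×9 + 69×21 + 360×12 + 900×3 = 1890 + 1449 + 4320 + 2700 = 10359
Index = 8601 / 10359 × 100 = 83.0292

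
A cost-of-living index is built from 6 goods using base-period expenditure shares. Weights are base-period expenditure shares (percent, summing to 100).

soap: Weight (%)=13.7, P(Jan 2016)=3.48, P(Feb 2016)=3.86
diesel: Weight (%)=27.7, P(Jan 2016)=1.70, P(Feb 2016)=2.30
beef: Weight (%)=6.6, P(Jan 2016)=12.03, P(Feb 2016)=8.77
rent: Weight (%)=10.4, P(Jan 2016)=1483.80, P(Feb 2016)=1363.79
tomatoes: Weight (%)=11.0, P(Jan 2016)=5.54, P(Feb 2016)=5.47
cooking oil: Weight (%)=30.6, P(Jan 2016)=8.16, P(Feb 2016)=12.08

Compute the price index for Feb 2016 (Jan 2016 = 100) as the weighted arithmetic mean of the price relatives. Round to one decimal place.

123.2

soap: 13.7 × (3.86/3.48) = 13.7 × 1.109195 = 15.1960
diesel: 27.7 × (2.30/1.70) = 27.7 × 1.352941 = 37.4765
beef: 6.6 × (8.77/12.03) = 6.6 × 0.729011 = 4.8115
rent: 10.4 × (1363.79/1483.80) = 10.4 × 0.919120 = 9.5588
tomatoes: 11.0 × (5.47/5.54) = 11.0 × 0.987365 = 10.8610
cooking oil: 30.6 × (12.08/8.16) = 30.6 × 1.480392 = 45.3000
Index = Σ wᵢ·(p₁ᵢ/p₀ᵢ) = 15.1960 + 37.4765 + 4.8115 + 9.5588 + 10.8610 + 45.3000 = 123.2038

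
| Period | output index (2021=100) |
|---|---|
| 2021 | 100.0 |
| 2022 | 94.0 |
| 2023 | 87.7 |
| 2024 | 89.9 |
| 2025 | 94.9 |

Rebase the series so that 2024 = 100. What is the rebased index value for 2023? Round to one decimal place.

97.6

Rebased(2023) = 87.7 / 89.9 × 100 = 97.5528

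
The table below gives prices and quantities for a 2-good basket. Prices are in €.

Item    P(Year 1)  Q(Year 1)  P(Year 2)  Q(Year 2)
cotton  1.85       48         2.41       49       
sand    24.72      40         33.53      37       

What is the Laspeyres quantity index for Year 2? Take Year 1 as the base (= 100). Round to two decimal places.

93.29

Laspeyres quantity index uses base-period prices as weights.
ΣP(Year 1)·Q(Year 2) = 1.85×49 + 24.72×37 = 90.65 + 914.64 = 1005.29
ΣP(Year 1)·Q(Year 1) = 1.85×48 + 24.72×40 = 88.8 + 988.8 = 1077.6
Index = 1005.29 / 1077.6 × 100 = 93.2897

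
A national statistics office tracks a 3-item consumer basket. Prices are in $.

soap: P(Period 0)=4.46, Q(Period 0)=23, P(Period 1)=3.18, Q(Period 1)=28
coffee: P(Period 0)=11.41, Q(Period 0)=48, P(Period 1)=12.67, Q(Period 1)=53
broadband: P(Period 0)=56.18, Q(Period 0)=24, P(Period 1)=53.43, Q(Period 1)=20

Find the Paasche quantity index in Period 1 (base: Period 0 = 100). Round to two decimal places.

93.15

Paasche quantity index uses current-period prices as weights.
ΣP(Period 1)·Q(Period 1) = 3.18×28 + 12.67×53 + 53.43×20 = 89.04 + 671.51 + 1068.6 = 1829.15
ΣP(Period 1)·Q(Period 0) = 3.18×23 + 12.67×48 + 53.43×24 = 73.14 + 608.16 + 1282.32 = 1963.62
Index = 1829.15 / 1963.62 × 100 = 93.1519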